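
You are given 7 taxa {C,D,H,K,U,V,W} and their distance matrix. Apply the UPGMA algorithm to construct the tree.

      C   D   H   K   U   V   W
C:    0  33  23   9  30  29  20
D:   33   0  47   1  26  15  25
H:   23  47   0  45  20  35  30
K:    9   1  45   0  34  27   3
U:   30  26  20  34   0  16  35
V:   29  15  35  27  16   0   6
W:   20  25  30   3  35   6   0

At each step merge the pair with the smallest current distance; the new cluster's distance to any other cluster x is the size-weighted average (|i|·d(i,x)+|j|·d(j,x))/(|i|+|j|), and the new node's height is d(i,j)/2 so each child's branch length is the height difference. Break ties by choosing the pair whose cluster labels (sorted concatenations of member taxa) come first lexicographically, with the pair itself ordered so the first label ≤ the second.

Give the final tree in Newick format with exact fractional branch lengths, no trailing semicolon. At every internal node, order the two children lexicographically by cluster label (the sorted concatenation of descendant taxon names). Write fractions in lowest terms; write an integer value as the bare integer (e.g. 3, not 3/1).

((C:91/8,((D:1/2,K:1/2):33/4,(V:3,W:3):23/4):21/8):187/40,(H:10,U:10):121/20)

1. join D+K (d=1) ⇒ DK; edges |D|=1/2, |K|=1/2
  updated: d(C,DK)=21, d(DK,H)=46, d(DK,U)=30, d(DK,V)=21, d(DK,W)=14
2. join V+W (d=6) ⇒ VW; edges |V|=3, |W|=3
  updated: d(C,VW)=49/2, d(DK,VW)=35/2, d(H,VW)=65/2, d(U,VW)=51/2
3. join DK+VW (d=35/2) ⇒ DKVW; edges |DK|=33/4, |VW|=23/4
  updated: d(C,DKVW)=91/4, d(DKVW,H)=157/4, d(DKVW,U)=111/4
4. join H+U (d=20) ⇒ HU; edges |H|=10, |U|=10
  updated: d(C,HU)=53/2, d(DKVW,HU)=67/2
5. join C+DKVW (d=91/4) ⇒ CDKVW; edges |C|=91/8, |DKVW|=21/8
  updated: d(CDKVW,HU)=321/10
6. join CDKVW+HU (d=321/10) ⇒ CDHKUVW; edges |CDKVW|=187/40, |HU|=121/20
final tree: ((C:91/8,((D:1/2,K:1/2):33/4,(V:3,W:3):23/4):21/8):187/40,(H:10,U:10):121/20)
total length: 2629/40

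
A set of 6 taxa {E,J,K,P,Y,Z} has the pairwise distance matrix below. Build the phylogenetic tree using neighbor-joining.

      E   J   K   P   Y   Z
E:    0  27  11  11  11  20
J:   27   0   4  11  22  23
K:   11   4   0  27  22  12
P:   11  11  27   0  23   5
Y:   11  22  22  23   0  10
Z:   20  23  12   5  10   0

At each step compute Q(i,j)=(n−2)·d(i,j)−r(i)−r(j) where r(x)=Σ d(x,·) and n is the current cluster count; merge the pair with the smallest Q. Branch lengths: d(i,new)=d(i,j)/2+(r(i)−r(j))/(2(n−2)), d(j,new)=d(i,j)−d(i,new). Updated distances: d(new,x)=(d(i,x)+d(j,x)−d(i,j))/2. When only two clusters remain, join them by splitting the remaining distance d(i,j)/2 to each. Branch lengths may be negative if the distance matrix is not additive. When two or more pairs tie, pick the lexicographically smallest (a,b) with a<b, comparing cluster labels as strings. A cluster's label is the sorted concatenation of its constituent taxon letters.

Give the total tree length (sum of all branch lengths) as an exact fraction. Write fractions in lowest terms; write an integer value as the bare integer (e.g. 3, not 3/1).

299/8

1. join J+K (d=4, Q=-147) ⇒ JK; edges |J|=27/8, |K|=5/8
  updated: d(E,JK)=17, d(JK,P)=17, d(JK,Y)=20, d(JK,Z)=31/2
2. join P+Z (d=5, Q=-183/2) ⇒ PZ; edges |P|=41/12, |Z|=19/12
  updated: d(E,PZ)=13, d(JK,PZ)=55/4, d(PZ,Y)=14
3. join E+Y (d=11, Q=-64) ⇒ EY; edges |E|=9/2, |Y|=13/2
  updated: d(EY,JK)=13, d(EY,PZ)=8
4. join EY+JK (d=13, Q=-139/4) ⇒ EJKY; edges |EY|=29/8, |JK|=75/8
  updated: d(EJKY,PZ)=35/8
5. join EJKY+PZ (d=35/8) ⇒ EJKPYZ; edges |EJKY|=35/16, |PZ|=35/16
final tree: (((E:9/2,Y:13/2):29/8,(J:27/8,K:5/8):75/8):35/16,(P:41/12,Z:19/12):35/16)
total length: 299/8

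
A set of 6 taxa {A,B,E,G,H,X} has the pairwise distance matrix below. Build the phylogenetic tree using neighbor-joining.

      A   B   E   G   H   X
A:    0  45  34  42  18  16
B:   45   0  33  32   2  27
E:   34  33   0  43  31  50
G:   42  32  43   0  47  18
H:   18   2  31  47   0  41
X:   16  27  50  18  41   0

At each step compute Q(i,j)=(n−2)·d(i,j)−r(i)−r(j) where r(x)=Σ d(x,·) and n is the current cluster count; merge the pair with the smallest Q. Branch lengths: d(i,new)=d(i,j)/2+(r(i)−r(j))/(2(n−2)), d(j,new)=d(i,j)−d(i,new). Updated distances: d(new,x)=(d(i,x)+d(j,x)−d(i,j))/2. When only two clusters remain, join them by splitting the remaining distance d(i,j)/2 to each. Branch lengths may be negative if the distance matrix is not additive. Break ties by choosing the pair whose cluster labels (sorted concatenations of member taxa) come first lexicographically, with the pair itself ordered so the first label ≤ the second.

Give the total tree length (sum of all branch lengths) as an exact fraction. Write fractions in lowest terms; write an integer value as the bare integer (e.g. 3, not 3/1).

1243/16

1. join B+H (d=2, Q=-270) ⇒ BH; edges |B|=1, |H|=1
  updated: d(A,BH)=61/2, d(BH,E)=31, d(BH,G)=77/2, d(BH,X)=33
2. join G+X (d=18, Q=-409/2) ⇒ GX; edges |G|=157/12, |X|=59/12
  updated: d(A,GX)=20, d(BH,GX)=107/4, d(E,GX)=75/2
3. join A+GX (d=20, Q=-515/4) ⇒ AGX; edges |A|=161/16, |GX|=159/16
  updated: d(AGX,BH)=149/8, d(AGX,E)=103/4
4. join AGX+BH (d=149/8, Q=-603/8) ⇒ ABGHX; edges |AGX|=107/16, |BH|=191/16
  updated: d(ABGHX,E)=305/16
5. join ABGHX+E (d=305/16) ⇒ ABEGHX; edges |ABGHX|=305/32, |E|=305/32
final tree: (((A:161/16,(G:157/12,X:59/12):159/16):107/16,(B:1,H:1):191/16):305/32,E:305/32)
total length: 1243/16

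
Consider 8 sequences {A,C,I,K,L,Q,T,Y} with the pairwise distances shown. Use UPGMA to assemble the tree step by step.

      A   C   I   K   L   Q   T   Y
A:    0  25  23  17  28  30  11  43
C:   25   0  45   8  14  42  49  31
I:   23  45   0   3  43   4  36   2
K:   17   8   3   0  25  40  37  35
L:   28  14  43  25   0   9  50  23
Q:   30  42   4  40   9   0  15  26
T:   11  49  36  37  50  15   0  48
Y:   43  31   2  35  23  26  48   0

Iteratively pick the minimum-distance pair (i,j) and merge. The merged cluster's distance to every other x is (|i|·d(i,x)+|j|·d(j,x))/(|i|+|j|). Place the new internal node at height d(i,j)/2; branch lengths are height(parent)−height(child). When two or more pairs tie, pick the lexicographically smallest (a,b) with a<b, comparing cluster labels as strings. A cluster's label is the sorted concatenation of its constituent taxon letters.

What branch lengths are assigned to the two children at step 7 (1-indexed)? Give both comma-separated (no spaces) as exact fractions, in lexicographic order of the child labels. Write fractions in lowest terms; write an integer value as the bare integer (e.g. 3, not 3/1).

1. join I+Y (d=2) ⇒ IY; edges |I|=1, |Y|=1
  updated: d(A,IY)=33, d(C,IY)=38, d(IY,K)=19, d(IY,L)=33, d(IY,Q)=15, d(IY,T)=42
2. join C+K (d=8) ⇒ CK; edges |C|=4, |K|=4
  updated: d(A,CK)=21, d(CK,IY)=57/2, d(CK,L)=39/2, d(CK,Q)=41, d(CK,T)=43
3. join L+Q (d=9) ⇒ LQ; edges |L|=9/2, |Q|=9/2
  updated: d(A,LQ)=29, d(CK,LQ)=121/4, d(IY,LQ)=24, d(LQ,T)=65/2
4. join A+T (d=11) ⇒ AT; edges |A|=11/2, |T|=11/2
  updated: d(AT,CK)=32, d(AT,IY)=75/2, d(AT,LQ)=123/4
5. join IY+LQ (d=24) ⇒ ILQY; edges |IY|=11, |LQ|=15/2
  updated: d(AT,ILQY)=273/8, d(CK,ILQY)=235/8
6. join CK+ILQY (d=235/8) ⇒ CIKLQY; edges |CK|=171/16, |ILQY|=43/16
  updated: d(AT,CIKLQY)=401/12
7. join AT+CIKLQY (d=401/12) ⇒ ACIKLQTY; edges |AT|=269/24, |CIKLQY|=97/48
final tree: ((A:11/2,T:11/2):269/24,((C:4,K:4):171/16,((I:1,Y:1):11,(L:9/2,Q:9/2):15/2):43/16):97/48)
total length: 3605/48

269/24,97/48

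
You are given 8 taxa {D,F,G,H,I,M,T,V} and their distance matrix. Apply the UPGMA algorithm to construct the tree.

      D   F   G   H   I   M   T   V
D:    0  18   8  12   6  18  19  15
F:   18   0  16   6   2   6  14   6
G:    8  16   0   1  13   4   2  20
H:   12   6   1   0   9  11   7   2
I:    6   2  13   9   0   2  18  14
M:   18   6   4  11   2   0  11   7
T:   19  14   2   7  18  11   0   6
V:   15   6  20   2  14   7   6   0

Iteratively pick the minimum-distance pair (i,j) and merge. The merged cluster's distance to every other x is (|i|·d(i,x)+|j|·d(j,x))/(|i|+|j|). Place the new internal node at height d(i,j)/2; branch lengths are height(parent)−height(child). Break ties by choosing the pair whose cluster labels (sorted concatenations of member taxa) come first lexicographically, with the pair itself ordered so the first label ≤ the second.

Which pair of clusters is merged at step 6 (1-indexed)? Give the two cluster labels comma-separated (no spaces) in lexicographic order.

step 1: merge (G,H) at d=1; branch lengths G→1/2, H→1/2; new cluster GH
  updated: d(D,GH)=10, d(F,GH)=11, d(GH,I)=11, d(GH,M)=15/2, d(GH,T)=9/2, d(GH,V)=11
step 2: merge (F,I) at d=2; branch lengths F→1, I→1; new cluster FI
  updated: d(D,FI)=12, d(FI,GH)=11, d(FI,M)=4, d(FI,T)=16, d(FI,V)=10
step 3: merge (FI,M) at d=4; branch lengths FI→1, M→2; new cluster FIM
  updated: d(D,FIM)=14, d(FIM,GH)=59/6, d(FIM,T)=43/3, d(FIM,V)=9
step 4: merge (GH,T) at d=9/2; branch lengths GH→7/4, T→9/4; new cluster GHT
  updated: d(D,GHT)=13, d(FIM,GHT)=34/3, d(GHT,V)=28/3
step 5: merge (FIM,V) at d=9; branch lengths FIM→5/2, V→9/2; new cluster FIMV
  updated: d(D,FIMV)=57/4, d(FIMV,GHT)=65/6
step 6: merge (FIMV,GHT) at d=65/6; branch lengths FIMV→11/12, GHT→19/6; new cluster FGHIMTV
  updated: d(D,FGHIMTV)=96/7
step 7: merge (D,FGHIMTV) at d=96/7; branch lengths D→48/7, FGHIMTV→121/84; new cluster DFGHIMTV
final tree: (D:48/7,((((F:1,I:1):1,M:2):5/2,V:9/2):11/12,((G:1/2,H:1/2):7/4,T:9/4):19/6):121/84)
total length: 617/21

FIMV,GHT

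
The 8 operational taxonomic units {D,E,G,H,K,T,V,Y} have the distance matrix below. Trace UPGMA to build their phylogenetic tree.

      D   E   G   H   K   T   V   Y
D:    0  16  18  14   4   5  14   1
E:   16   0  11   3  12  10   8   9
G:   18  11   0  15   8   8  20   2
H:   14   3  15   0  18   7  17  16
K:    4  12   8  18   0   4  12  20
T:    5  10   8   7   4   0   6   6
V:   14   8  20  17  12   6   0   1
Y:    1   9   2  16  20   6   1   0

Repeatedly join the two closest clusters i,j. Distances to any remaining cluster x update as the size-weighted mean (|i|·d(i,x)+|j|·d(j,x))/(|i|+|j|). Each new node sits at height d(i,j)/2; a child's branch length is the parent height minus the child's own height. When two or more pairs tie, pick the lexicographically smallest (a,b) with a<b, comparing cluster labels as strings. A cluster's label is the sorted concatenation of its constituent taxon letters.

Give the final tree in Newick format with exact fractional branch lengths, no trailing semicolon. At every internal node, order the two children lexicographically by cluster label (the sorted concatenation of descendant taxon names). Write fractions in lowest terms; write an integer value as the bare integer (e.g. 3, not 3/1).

((((D:1/2,Y:1/2):13/4,V:15/4):17/12,(G:4,(K:2,T:2):2):7/6):29/24,(E:3/2,H:3/2):39/8)

step 1: merge (D,Y) at d=1; branch lengths D→1/2, Y→1/2; new cluster DY
  updated: d(DY,E)=25/2, d(DY,G)=10, d(DY,H)=15, d(DY,K)=12, d(DY,T)=11/2, d(DY,V)=15/2
step 2: merge (E,H) at d=3; branch lengths E→3/2, H→3/2; new cluster EH
  updated: d(DY,EH)=55/4, d(EH,G)=13, d(EH,K)=15, d(EH,T)=17/2, d(EH,V)=25/2
step 3: merge (K,T) at d=4; branch lengths K→2, T→2; new cluster KT
  updated: d(DY,KT)=35/4, d(EH,KT)=47/4, d(G,KT)=8, d(KT,V)=9
step 4: merge (DY,V) at d=15/2; branch lengths DY→13/4, V→15/4; new cluster DVY
  updated: d(DVY,EH)=40/3, d(DVY,G)=40/3, d(DVY,KT)=53/6
step 5: merge (G,KT) at d=8; branch lengths G→4, KT→2; new cluster GKT
  updated: d(DVY,GKT)=31/3, d(EH,GKT)=73/6
step 6: merge (DVY,GKT) at d=31/3; branch lengths DVY→17/12, GKT→7/6; new cluster DGKTVY
  updated: d(DGKTVY,EH)=51/4
step 7: merge (DGKTVY,EH) at d=51/4; branch lengths DGKTVY→29/24, EH→39/8; new cluster DEGHKTVY
final tree: ((((D:1/2,Y:1/2):13/4,V:15/4):17/12,(G:4,(K:2,T:2):2):7/6):29/24,(E:3/2,H:3/2):39/8)
total length: 89/3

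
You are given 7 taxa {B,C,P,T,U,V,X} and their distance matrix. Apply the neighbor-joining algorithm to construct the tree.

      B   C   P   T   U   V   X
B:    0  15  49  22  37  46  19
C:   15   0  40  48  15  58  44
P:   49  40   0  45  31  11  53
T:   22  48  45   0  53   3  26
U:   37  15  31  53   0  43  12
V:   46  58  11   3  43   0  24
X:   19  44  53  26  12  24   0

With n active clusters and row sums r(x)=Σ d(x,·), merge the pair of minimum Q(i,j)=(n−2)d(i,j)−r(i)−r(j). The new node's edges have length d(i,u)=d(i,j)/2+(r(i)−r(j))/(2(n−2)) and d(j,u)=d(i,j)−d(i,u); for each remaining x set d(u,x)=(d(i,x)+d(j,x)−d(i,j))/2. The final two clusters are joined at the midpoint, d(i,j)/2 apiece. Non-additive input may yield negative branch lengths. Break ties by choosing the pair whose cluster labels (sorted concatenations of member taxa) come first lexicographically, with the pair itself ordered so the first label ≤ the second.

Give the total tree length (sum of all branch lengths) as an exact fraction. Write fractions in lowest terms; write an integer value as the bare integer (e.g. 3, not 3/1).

step 1: merge (T,V) at d=3, Q=-367; branch lengths T→27/10, V→3/10; new cluster TV
  updated: d(B,TV)=65/2, d(C,TV)=103/2, d(P,TV)=53/2, d(TV,U)=93/2, d(TV,X)=47/2
step 2: merge (P,TV) at d=53/2, Q=-274; branch lengths P→125/8, TV→87/8; new cluster PTV
  updated: d(B,PTV)=55/2, d(C,PTV)=65/2, d(PTV,U)=51/2, d(PTV,X)=25
step 3: merge (B,C) at d=15, Q=-160; branch lengths B→37/6, C→53/6; new cluster BC
  updated: d(BC,PTV)=45/2, d(BC,U)=37/2, d(BC,X)=24
step 4: merge (BC,PTV) at d=45/2, Q=-93; branch lengths BC→37/4, PTV→53/4; new cluster BCPTV
  updated: d(BCPTV,U)=43/4, d(BCPTV,X)=53/4
step 5: merge (BCPTV,U) at d=43/4, Q=-36; branch lengths BCPTV→6, U→19/4; new cluster BCPTUV
  updated: d(BCPTUV,X)=29/4
step 6: merge (BCPTUV,X) at d=29/4; branch lengths BCPTUV→29/8, X→29/8; new cluster BCPTUVX
final tree: ((((B:37/6,C:53/6):37/4,(P:125/8,(T:27/10,V:3/10):87/8):53/4):6,U:19/4):29/8,X:29/8)
total length: 85

85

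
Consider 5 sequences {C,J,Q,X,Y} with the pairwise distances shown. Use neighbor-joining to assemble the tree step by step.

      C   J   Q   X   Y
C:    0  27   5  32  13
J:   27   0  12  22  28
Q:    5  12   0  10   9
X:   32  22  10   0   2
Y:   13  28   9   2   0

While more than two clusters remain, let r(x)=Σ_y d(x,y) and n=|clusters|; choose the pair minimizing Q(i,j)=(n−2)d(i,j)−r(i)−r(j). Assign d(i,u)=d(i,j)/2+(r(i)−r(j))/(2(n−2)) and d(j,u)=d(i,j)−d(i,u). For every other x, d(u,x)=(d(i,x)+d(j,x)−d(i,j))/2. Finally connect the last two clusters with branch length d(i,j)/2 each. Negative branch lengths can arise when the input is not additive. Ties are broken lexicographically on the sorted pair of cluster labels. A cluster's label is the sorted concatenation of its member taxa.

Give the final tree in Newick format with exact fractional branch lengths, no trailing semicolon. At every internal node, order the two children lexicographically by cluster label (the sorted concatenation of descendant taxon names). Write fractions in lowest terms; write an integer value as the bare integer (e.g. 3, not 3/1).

(((C:19/2,Q:-9/2):11/4,J:57/4):39/8,(X:10/3,Y:-4/3):39/8)

iteration 1: select X,Y (d=2, Q=-112); attach at lengths (10/3, -4/3); label the merged cluster XY
  updated: d(C,XY)=43/2, d(J,XY)=24, d(Q,XY)=17/2
iteration 2: select C,Q (d=5, Q=-69); attach at lengths (19/2, -9/2); label the merged cluster CQ
  updated: d(CQ,J)=17, d(CQ,XY)=25/2
iteration 3: select CQ,J (d=17, Q=-107/2); attach at lengths (11/4, 57/4); label the merged cluster CJQ
  updated: d(CJQ,XY)=39/4
iteration 4: select CJQ,XY (d=39/4); attach at lengths (39/8, 39/8); label the merged cluster CJQXY
final tree: (((C:19/2,Q:-9/2):11/4,J:57/4):39/8,(X:10/3,Y:-4/3):39/8)
total length: 135/4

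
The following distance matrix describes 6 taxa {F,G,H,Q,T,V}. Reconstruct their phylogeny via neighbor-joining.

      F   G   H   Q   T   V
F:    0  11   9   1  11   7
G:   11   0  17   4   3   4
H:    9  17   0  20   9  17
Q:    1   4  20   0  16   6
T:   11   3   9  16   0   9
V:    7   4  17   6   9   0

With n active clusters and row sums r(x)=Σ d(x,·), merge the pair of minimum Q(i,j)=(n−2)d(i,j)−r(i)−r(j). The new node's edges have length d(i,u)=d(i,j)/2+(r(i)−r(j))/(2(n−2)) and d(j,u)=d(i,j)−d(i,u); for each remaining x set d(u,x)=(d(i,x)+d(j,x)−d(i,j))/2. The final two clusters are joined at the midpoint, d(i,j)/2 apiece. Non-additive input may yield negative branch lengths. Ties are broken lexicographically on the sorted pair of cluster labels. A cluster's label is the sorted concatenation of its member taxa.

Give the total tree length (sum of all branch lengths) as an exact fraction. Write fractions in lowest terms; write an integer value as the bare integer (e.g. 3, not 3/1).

step 1: merge (H,T) at d=9, Q=-84; branch lengths H→15/2, T→3/2; new cluster HT
  updated: d(F,HT)=11/2, d(G,HT)=11/2, d(HT,Q)=27/2, d(HT,V)=17/2
step 2: merge (F,Q) at d=1, Q=-46; branch lengths F→1/2, Q→1/2; new cluster FQ
  updated: d(FQ,G)=7, d(FQ,HT)=9, d(FQ,V)=6
step 3: merge (FQ,V) at d=6, Q=-57/2; branch lengths FQ→31/8, V→17/8; new cluster FQV
  updated: d(FQV,G)=5/2, d(FQV,HT)=23/4
step 4: merge (FQV,G) at d=5/2, Q=-55/4; branch lengths FQV→11/8, G→9/8; new cluster FGQV
  updated: d(FGQV,HT)=35/8
step 5: merge (FGQV,HT) at d=35/8; branch lengths FGQV→35/16, HT→35/16; new cluster FGHQTV
final tree: ((((F:1/2,Q:1/2):31/8,V:17/8):11/8,G:9/8):35/16,(H:15/2,T:3/2):35/16)
total length: 183/8

183/8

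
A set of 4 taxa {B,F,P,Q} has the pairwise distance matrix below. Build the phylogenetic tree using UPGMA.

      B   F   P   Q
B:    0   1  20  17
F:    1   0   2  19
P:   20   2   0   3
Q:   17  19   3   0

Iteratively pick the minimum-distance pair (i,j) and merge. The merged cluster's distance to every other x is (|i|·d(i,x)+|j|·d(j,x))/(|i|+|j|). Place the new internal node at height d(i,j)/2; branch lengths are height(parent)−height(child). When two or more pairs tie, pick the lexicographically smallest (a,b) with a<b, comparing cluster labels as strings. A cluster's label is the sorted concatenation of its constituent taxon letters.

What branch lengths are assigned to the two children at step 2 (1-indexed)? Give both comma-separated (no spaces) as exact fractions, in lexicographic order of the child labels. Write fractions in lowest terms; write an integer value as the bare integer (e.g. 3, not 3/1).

3/2,3/2

1. join B+F (d=1) ⇒ BF; edges |B|=1/2, |F|=1/2
  updated: d(BF,P)=11, d(BF,Q)=18
2. join P+Q (d=3) ⇒ PQ; edges |P|=3/2, |Q|=3/2
  updated: d(BF,PQ)=29/2
3. join BF+PQ (d=29/2) ⇒ BFPQ; edges |BF|=27/4, |PQ|=23/4
final tree: ((B:1/2,F:1/2):27/4,(P:3/2,Q:3/2):23/4)
total length: 33/2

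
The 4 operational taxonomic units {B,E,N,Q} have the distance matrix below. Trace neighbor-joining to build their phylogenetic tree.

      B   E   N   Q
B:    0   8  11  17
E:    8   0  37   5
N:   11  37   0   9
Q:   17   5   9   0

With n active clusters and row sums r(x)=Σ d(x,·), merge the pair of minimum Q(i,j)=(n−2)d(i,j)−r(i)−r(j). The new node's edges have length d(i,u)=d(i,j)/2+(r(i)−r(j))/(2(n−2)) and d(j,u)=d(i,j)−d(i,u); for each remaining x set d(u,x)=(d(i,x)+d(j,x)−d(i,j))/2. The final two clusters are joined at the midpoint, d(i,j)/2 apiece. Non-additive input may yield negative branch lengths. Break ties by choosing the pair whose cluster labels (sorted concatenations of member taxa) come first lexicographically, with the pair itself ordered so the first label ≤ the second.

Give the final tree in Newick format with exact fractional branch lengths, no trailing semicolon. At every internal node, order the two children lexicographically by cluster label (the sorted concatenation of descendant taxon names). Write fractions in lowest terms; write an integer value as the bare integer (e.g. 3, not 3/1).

step 1: merge (B,N) at d=11, Q=-71; branch lengths B→1/4, N→43/4; new cluster BN
  updated: d(BN,E)=17, d(BN,Q)=15/2
step 2: merge (BN,E) at d=17, Q=-59/2; branch lengths BN→39/4, E→29/4; new cluster BEN
  updated: d(BEN,Q)=-9/4
step 3: merge (BEN,Q) at d=-9/4; branch lengths BEN→-9/8, Q→-9/8; new cluster BENQ
final tree: (((B:1/4,N:43/4):39/4,E:29/4):-9/8,Q:-9/8)
total length: 103/4

(((B:1/4,N:43/4):39/4,E:29/4):-9/8,Q:-9/8)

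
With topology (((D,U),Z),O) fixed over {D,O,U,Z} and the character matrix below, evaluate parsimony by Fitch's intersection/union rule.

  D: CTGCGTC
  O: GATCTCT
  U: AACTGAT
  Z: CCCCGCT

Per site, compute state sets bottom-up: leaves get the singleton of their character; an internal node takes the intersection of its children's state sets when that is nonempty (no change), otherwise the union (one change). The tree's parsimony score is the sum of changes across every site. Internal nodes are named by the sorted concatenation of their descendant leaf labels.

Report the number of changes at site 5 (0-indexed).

2

[col 0] DU: children D:{C}, U:{A} ∪→ {A,C}; cost 1
[col 0] DUZ: children DU:{A,C}, Z:{C} ∩→ {C}; cost 0
[col 0] DOUZ: children DUZ:{C}, O:{G} ∪→ {C,G}; cost 1
[col 1] DU: children D:{T}, U:{A} ∪→ {A,T}; cost 1
[col 1] DUZ: children DU:{A,T}, Z:{C} ∪→ {A,C,T}; cost 1
[col 1] DOUZ: children DUZ:{A,C,T}, O:{A} ∩→ {A}; cost 0
[col 2] DU: children D:{G}, U:{C} ∪→ {C,G}; cost 1
[col 2] DUZ: children DU:{C,G}, Z:{C} ∩→ {C}; cost 0
[col 2] DOUZ: children DUZ:{C}, O:{T} ∪→ {C,T}; cost 1
[col 3] DU: children D:{C}, U:{T} ∪→ {C,T}; cost 1
[col 3] DUZ: children DU:{C,T}, Z:{C} ∩→ {C}; cost 0
[col 3] DOUZ: children DUZ:{C}, O:{C} ∩→ {C}; cost 0
[col 4] DU: children D:{G}, U:{G} ∩→ {G}; cost 0
[col 4] DUZ: children DU:{G}, Z:{G} ∩→ {G}; cost 0
[col 4] DOUZ: children DUZ:{G}, O:{T} ∪→ {G,T}; cost 1
[col 5] DU: children D:{T}, U:{A} ∪→ {A,T}; cost 1
[col 5] DUZ: children DU:{A,T}, Z:{C} ∪→ {A,C,T}; cost 1
[col 5] DOUZ: children DUZ:{A,C,T}, O:{C} ∩→ {C}; cost 0
[col 6] DU: children D:{C}, U:{T} ∪→ {C,T}; cost 1
[col 6] DUZ: children DU:{C,T}, Z:{T} ∩→ {T}; cost 0
[col 6] DOUZ: children DUZ:{T}, O:{T} ∩→ {T}; cost 0
per-site changes: [2, 2, 2, 1, 1, 2, 1]; total = 11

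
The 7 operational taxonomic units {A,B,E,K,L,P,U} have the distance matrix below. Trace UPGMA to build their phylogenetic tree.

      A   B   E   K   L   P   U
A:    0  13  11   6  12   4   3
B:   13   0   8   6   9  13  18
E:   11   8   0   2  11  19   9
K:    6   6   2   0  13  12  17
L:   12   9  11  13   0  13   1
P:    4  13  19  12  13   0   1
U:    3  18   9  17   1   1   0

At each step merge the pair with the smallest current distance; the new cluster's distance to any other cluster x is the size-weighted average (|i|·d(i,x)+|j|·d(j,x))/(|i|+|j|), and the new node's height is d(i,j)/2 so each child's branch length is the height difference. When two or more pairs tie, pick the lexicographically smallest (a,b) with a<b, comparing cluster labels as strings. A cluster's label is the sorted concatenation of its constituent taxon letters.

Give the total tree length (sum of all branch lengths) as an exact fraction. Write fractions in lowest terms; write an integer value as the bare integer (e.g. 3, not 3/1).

iteration 1: select L,U (d=1); attach at lengths (1/2, 1/2); label the merged cluster LU
  updated: d(A,LU)=15/2, d(B,LU)=27/2, d(E,LU)=10, d(K,LU)=15, d(LU,P)=7
iteration 2: select E,K (d=2); attach at lengths (1, 1); label the merged cluster EK
  updated: d(A,EK)=17/2, d(B,EK)=7, d(EK,LU)=25/2, d(EK,P)=31/2
iteration 3: select A,P (d=4); attach at lengths (2, 2); label the merged cluster AP
  updated: d(AP,B)=13, d(AP,EK)=12, d(AP,LU)=29/4
iteration 4: select B,EK (d=7); attach at lengths (7/2, 5/2); label the merged cluster BEK
  updated: d(AP,BEK)=37/3, d(BEK,LU)=77/6
iteration 5: select AP,LU (d=29/4); attach at lengths (13/8, 25/8); label the merged cluster ALPU
  updated: d(ALPU,BEK)=151/12
iteration 6: select ALPU,BEK (d=151/12); attach at lengths (8/3, 67/24); label the merged cluster ABEKLPU
final tree: (((A:2,P:2):13/8,(L:1/2,U:1/2):25/8):8/3,(B:7/2,(E:1,K:1):5/2):67/24)
total length: 557/24

557/24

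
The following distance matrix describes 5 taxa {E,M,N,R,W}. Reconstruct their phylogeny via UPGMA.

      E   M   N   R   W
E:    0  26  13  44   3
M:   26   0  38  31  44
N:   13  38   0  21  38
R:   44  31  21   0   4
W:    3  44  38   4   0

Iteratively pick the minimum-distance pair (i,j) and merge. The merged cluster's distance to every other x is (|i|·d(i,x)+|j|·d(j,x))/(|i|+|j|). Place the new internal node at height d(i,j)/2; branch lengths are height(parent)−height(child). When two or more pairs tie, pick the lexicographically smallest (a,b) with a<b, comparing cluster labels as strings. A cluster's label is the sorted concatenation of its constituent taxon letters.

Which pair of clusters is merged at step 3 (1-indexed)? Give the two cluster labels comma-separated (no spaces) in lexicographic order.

iteration 1: select E,W (d=3); attach at lengths (3/2, 3/2); label the merged cluster EW
  updated: d(EW,M)=35, d(EW,N)=51/2, d(EW,R)=24
iteration 2: select N,R (d=21); attach at lengths (21/2, 21/2); label the merged cluster NR
  updated: d(EW,NR)=99/4, d(M,NR)=69/2
iteration 3: select EW,NR (d=99/4); attach at lengths (87/8, 15/8); label the merged cluster ENRW
  updated: d(ENRW,M)=139/4
iteration 4: select ENRW,M (d=139/4); attach at lengths (5, 139/8); label the merged cluster EMNRW
final tree: (((E:3/2,W:3/2):87/8,(N:21/2,R:21/2):15/8):5,M:139/8)
total length: 473/8

EW,NR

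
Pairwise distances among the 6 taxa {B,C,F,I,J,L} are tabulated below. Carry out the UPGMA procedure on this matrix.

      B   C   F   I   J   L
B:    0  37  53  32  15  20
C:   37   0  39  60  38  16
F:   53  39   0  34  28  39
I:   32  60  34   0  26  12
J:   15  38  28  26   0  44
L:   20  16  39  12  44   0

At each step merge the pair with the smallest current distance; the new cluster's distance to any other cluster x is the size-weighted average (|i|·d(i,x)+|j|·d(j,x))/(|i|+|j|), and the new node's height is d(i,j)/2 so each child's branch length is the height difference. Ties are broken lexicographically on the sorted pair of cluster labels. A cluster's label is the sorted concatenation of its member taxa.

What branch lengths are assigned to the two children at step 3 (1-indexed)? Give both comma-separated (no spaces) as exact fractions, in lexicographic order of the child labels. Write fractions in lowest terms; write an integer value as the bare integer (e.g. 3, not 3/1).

step 1: merge (I,L) at d=12; branch lengths I→6, L→6; new cluster IL
  updated: d(B,IL)=26, d(C,IL)=38, d(F,IL)=73/2, d(IL,J)=35
step 2: merge (B,J) at d=15; branch lengths B→15/2, J→15/2; new cluster BJ
  updated: d(BJ,C)=75/2, d(BJ,F)=81/2, d(BJ,IL)=61/2
step 3: merge (BJ,IL) at d=61/2; branch lengths BJ→31/4, IL→37/4; new cluster BIJL
  updated: d(BIJL,C)=151/4, d(BIJL,F)=77/2
step 4: merge (BIJL,C) at d=151/4; branch lengths BIJL→29/8, C→151/8; new cluster BCIJL
  updated: d(BCIJL,F)=193/5
step 5: merge (BCIJL,F) at d=193/5; branch lengths BCIJL→17/40, F→193/10; new cluster BCFIJL
final tree: ((((B:15/2,J:15/2):31/4,(I:6,L:6):37/4):29/8,C:151/8):17/40,F:193/10)
total length: 3449/40

31/4,37/4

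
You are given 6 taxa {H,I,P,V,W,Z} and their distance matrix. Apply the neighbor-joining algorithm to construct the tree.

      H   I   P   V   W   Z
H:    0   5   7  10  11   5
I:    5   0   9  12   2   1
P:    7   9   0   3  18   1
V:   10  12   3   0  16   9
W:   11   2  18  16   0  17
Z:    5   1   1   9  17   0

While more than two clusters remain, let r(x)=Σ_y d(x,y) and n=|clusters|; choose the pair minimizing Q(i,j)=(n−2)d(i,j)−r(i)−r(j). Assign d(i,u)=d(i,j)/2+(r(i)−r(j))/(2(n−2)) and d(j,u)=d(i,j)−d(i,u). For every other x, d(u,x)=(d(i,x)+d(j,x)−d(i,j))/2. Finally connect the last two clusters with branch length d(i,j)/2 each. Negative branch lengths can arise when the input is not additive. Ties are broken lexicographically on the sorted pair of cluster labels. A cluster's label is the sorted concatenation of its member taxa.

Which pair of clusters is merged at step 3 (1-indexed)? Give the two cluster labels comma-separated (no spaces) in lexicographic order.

H,IW

step 1: merge (I,W) at d=2, Q=-85; branch lengths I→-27/8, W→43/8; new cluster IW
  updated: d(H,IW)=7, d(IW,P)=25/2, d(IW,V)=13, d(IW,Z)=8
step 2: merge (P,V) at d=3, Q=-99/2; branch lengths P→-5/12, V→41/12; new cluster PV
  updated: d(H,PV)=7, d(IW,PV)=45/4, d(PV,Z)=7/2
step 3: merge (H,IW) at d=7, Q=-125/4; branch lengths H→27/16, IW→85/16; new cluster HIW
  updated: d(HIW,PV)=45/8, d(HIW,Z)=3
step 4: merge (HIW,PV) at d=45/8, Q=-97/8; branch lengths HIW→41/16, PV→49/16; new cluster HIPVW
  updated: d(HIPVW,Z)=7/16
step 5: merge (HIPVW,Z) at d=7/16; branch lengths HIPVW→7/32, Z→7/32; new cluster HIPVWZ
final tree: (((H:27/16,(I:-27/8,W:43/8):85/16):41/16,(P:-5/12,V:41/12):49/16):7/32,Z:7/32)
total length: 289/16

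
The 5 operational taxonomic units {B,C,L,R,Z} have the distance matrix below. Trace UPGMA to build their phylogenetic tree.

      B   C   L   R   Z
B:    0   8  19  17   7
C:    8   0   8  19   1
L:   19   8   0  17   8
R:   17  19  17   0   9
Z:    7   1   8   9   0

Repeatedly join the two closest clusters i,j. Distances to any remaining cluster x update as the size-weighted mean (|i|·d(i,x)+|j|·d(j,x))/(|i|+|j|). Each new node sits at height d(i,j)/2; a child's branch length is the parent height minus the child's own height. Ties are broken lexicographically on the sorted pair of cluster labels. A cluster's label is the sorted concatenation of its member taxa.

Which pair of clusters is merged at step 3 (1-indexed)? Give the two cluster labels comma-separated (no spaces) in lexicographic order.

BCZ,L

step 1: merge (C,Z) at d=1; branch lengths C→1/2, Z→1/2; new cluster CZ
  updated: d(B,CZ)=15/2, d(CZ,L)=8, d(CZ,R)=14
step 2: merge (B,CZ) at d=15/2; branch lengths B→15/4, CZ→13/4; new cluster BCZ
  updated: d(BCZ,L)=35/3, d(BCZ,R)=15
step 3: merge (BCZ,L) at d=35/3; branch lengths BCZ→25/12, L→35/6; new cluster BCLZ
  updated: d(BCLZ,R)=31/2
step 4: merge (BCLZ,R) at d=31/2; branch lengths BCLZ→23/12, R→31/4; new cluster BCLRZ
final tree: (((B:15/4,(C:1/2,Z:1/2):13/4):25/12,L:35/6):23/12,R:31/4)
total length: 307/12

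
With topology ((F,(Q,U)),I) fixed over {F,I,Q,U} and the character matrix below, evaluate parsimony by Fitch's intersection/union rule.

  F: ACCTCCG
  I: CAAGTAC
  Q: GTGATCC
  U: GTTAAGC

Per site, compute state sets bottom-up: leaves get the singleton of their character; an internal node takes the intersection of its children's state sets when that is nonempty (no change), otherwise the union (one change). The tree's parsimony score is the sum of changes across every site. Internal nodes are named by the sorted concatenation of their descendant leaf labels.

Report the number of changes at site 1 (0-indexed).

[col 0] QU: children Q:{G}, U:{G} ∩→ {G}; cost 0
[col 0] FQU: children F:{A}, QU:{G} ∪→ {A,G}; cost 1
[col 0] FIQU: children FQU:{A,G}, I:{C} ∪→ {A,C,G}; cost 1
[col 1] QU: children Q:{T}, U:{T} ∩→ {T}; cost 0
[col 1] FQU: children F:{C}, QU:{T} ∪→ {C,T}; cost 1
[col 1] FIQU: children FQU:{C,T}, I:{A} ∪→ {A,C,T}; cost 1
[col 2] QU: children Q:{G}, U:{T} ∪→ {G,T}; cost 1
[col 2] FQU: children F:{C}, QU:{G,T} ∪→ {C,G,T}; cost 1
[col 2] FIQU: children FQU:{C,G,T}, I:{A} ∪→ {A,C,G,T}; cost 1
[col 3] QU: children Q:{A}, U:{A} ∩→ {A}; cost 0
[col 3] FQU: children F:{T}, QU:{A} ∪→ {A,T}; cost 1
[col 3] FIQU: children FQU:{A,T}, I:{G} ∪→ {A,G,T}; cost 1
[col 4] QU: children Q:{T}, U:{A} ∪→ {A,T}; cost 1
[col 4] FQU: children F:{C}, QU:{A,T} ∪→ {A,C,T}; cost 1
[col 4] FIQU: children FQU:{A,C,T}, I:{T} ∩→ {T}; cost 0
[col 5] QU: children Q:{C}, U:{G} ∪→ {C,G}; cost 1
[col 5] FQU: children F:{C}, QU:{C,G} ∩→ {C}; cost 0
[col 5] FIQU: children FQU:{C}, I:{A} ∪→ {A,C}; cost 1
[col 6] QU: children Q:{C}, U:{C} ∩→ {C}; cost 0
[col 6] FQU: children F:{G}, QU:{C} ∪→ {C,G}; cost 1
[col 6] FIQU: children FQU:{C,G}, I:{C} ∩→ {C}; cost 0
per-site changes: [2, 2, 3, 2, 2, 2, 1]; total = 14

2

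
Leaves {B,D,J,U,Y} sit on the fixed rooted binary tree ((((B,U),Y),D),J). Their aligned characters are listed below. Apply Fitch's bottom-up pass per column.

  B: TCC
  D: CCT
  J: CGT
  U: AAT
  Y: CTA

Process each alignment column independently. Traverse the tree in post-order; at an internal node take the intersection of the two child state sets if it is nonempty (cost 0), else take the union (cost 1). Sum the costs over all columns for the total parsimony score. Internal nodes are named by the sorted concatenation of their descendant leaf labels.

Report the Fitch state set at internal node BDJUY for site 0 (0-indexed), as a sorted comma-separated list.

site 0, node BU: B={T} ∪ U={A} → {A,T} (+1)
site 0, node BUY: BU={A,T} ∪ Y={C} → {A,C,T} (+1)
site 0, node BDUY: BUY={A,C,T} ∩ D={C} → {C} (+0)
site 0, node BDJUY: BDUY={C} ∩ J={C} → {C} (+0)
site 1, node BU: B={C} ∪ U={A} → {A,C} (+1)
site 1, node BUY: BU={A,C} ∪ Y={T} → {A,C,T} (+1)
site 1, node BDUY: BUY={A,C,T} ∩ D={C} → {C} (+0)
site 1, node BDJUY: BDUY={C} ∪ J={G} → {C,G} (+1)
site 2, node BU: B={C} ∪ U={T} → {C,T} (+1)
site 2, node BUY: BU={C,T} ∪ Y={A} → {A,C,T} (+1)
site 2, node BDUY: BUY={A,C,T} ∩ D={T} → {T} (+0)
site 2, node BDJUY: BDUY={T} ∩ J={T} → {T} (+0)
per-site changes: [2, 3, 2]; total = 7

C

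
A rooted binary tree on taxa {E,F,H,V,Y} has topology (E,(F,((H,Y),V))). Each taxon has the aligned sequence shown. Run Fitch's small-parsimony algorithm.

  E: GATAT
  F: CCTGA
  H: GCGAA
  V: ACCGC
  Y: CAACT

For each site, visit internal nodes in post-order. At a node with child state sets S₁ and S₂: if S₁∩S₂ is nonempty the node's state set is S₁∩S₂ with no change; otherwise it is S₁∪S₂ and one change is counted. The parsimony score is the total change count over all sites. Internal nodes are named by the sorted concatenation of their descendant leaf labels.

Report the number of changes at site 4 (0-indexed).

HY@0: {G} ∪ {C} = {C,G} (union, +1)
HVY@0: {C,G} ∪ {A} = {A,C,G} (union, +1)
FHVY@0: {C} ∩ {A,C,G} = {C} (intersection, +0)
EFHVY@0: {G} ∪ {C} = {C,G} (union, +1)
HY@1: {C} ∪ {A} = {A,C} (union, +1)
HVY@1: {A,C} ∩ {C} = {C} (intersection, +0)
FHVY@1: {C} ∩ {C} = {C} (intersection, +0)
EFHVY@1: {A} ∪ {C} = {A,C} (union, +1)
HY@2: {G} ∪ {A} = {A,G} (union, +1)
HVY@2: {A,G} ∪ {C} = {A,C,G} (union, +1)
FHVY@2: {T} ∪ {A,C,G} = {A,C,G,T} (union, +1)
EFHVY@2: {T} ∩ {A,C,G,T} = {T} (intersection, +0)
HY@3: {A} ∪ {C} = {A,C} (union, +1)
HVY@3: {A,C} ∪ {G} = {A,C,G} (union, +1)
FHVY@3: {G} ∩ {A,C,G} = {G} (intersection, +0)
EFHVY@3: {A} ∪ {G} = {A,G} (union, +1)
HY@4: {A} ∪ {T} = {A,T} (union, +1)
HVY@4: {A,T} ∪ {C} = {A,C,T} (union, +1)
FHVY@4: {A} ∩ {A,C,T} = {A} (intersection, +0)
EFHVY@4: {T} ∪ {A} = {A,T} (union, +1)
per-site changes: [3, 2, 3, 3, 3]; total = 14

3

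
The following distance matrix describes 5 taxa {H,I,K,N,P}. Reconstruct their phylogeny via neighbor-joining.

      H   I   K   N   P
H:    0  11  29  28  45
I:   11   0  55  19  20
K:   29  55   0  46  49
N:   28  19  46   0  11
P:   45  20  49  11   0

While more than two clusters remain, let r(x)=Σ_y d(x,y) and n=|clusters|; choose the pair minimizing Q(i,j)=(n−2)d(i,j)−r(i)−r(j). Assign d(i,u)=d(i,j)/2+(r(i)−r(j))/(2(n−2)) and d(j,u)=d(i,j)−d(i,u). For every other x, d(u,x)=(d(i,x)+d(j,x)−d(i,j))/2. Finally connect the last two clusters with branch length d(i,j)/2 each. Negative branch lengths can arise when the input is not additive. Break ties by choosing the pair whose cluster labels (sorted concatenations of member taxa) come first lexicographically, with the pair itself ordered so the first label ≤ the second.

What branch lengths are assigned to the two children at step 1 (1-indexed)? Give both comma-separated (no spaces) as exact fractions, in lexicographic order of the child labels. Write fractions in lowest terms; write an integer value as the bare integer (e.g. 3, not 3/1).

7/2,51/2

iteration 1: select H,K (d=29, Q=-205); attach at lengths (7/2, 51/2); label the merged cluster HK
  updated: d(HK,I)=37/2, d(HK,N)=45/2, d(HK,P)=65/2
iteration 2: select HK,I (d=37/2, Q=-94); attach at lengths (53/4, 21/4); label the merged cluster HIK
  updated: d(HIK,N)=23/2, d(HIK,P)=17
iteration 3: select HIK,N (d=23/2, Q=-79/2); attach at lengths (35/4, 11/4); label the merged cluster HIKN
  updated: d(HIKN,P)=33/4
iteration 4: select HIKN,P (d=33/4); attach at lengths (33/8, 33/8); label the merged cluster HIKNP
final tree: ((((H:7/2,K:51/2):53/4,I:21/4):35/4,N:11/4):33/8,P:33/8)
total length: 269/4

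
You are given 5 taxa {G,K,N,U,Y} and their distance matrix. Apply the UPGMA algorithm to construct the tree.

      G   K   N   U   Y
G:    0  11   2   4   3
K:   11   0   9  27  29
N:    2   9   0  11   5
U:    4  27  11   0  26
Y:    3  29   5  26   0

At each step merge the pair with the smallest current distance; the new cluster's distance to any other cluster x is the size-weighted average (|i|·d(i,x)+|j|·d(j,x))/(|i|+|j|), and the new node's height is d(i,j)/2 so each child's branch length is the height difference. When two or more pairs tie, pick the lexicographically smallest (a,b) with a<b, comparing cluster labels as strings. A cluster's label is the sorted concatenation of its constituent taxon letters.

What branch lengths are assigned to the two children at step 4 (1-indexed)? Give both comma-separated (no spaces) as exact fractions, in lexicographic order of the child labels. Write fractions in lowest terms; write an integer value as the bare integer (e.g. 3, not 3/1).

8/3,19/2

iteration 1: select G,N (d=2); attach at lengths (1, 1); label the merged cluster GN
  updated: d(GN,K)=10, d(GN,U)=15/2, d(GN,Y)=4
iteration 2: select GN,Y (d=4); attach at lengths (1, 2); label the merged cluster GNY
  updated: d(GNY,K)=49/3, d(GNY,U)=41/3
iteration 3: select GNY,U (d=41/3); attach at lengths (29/6, 41/6); label the merged cluster GNUY
  updated: d(GNUY,K)=19
iteration 4: select GNUY,K (d=19); attach at lengths (8/3, 19/2); label the merged cluster GKNUY
final tree: ((((G:1,N:1):1,Y:2):29/6,U:41/6):8/3,K:19/2)
total length: 173/6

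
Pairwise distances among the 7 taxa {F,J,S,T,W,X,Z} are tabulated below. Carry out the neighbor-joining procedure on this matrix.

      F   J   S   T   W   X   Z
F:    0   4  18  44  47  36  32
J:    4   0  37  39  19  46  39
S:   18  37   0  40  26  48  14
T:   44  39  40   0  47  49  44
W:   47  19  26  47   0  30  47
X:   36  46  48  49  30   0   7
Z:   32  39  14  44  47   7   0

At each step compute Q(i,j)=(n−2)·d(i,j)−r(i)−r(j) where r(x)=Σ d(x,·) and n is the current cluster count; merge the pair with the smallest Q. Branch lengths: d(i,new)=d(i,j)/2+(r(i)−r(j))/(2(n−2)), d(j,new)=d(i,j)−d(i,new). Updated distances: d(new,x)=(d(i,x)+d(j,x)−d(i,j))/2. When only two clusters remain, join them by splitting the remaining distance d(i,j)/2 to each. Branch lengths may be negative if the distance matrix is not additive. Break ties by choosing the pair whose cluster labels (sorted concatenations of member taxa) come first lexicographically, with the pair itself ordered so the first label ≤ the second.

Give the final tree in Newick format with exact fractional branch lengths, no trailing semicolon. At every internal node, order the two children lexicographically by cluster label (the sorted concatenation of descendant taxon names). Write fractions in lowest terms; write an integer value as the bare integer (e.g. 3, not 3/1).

step 1: merge (X,Z) at d=7, Q=-364; branch lengths X→34/5, Z→1/5; new cluster XZ
  updated: d(F,XZ)=61/2, d(J,XZ)=39, d(S,XZ)=55/2, d(T,XZ)=43, d(W,XZ)=35
step 2: merge (F,J) at d=4, Q=-531/2; branch lengths F→43/16, J→21/16; new cluster FJ
  updated: d(FJ,S)=51/2, d(FJ,T)=79/2, d(FJ,W)=31, d(FJ,XZ)=131/4
step 3: merge (S,W) at d=26, Q=-180; branch lengths S→29/3, W→49/3; new cluster SW
  updated: d(FJ,SW)=61/4, d(SW,T)=61/2, d(SW,XZ)=73/4
step 4: merge (FJ,T) at d=79/2, Q=-243/2; branch lengths FJ→107/8, T→209/8; new cluster FJT
  updated: d(FJT,SW)=25/8, d(FJT,XZ)=145/8
step 5: merge (FJT,SW) at d=25/8, Q=-79/2; branch lengths FJT→3/2, SW→13/8; new cluster FJSTW
  updated: d(FJSTW,XZ)=133/8
step 6: merge (FJSTW,XZ) at d=133/8; branch lengths FJSTW→133/16, XZ→133/16; new cluster FJSTWXZ
final tree: ((((F:43/16,J:21/16):107/8,T:209/8):3/2,(S:29/3,W:49/3):13/8):133/16,(X:34/5,Z:1/5):133/16)
total length: 385/4

((((F:43/16,J:21/16):107/8,T:209/8):3/2,(S:29/3,W:49/3):13/8):133/16,(X:34/5,Z:1/5):133/16)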